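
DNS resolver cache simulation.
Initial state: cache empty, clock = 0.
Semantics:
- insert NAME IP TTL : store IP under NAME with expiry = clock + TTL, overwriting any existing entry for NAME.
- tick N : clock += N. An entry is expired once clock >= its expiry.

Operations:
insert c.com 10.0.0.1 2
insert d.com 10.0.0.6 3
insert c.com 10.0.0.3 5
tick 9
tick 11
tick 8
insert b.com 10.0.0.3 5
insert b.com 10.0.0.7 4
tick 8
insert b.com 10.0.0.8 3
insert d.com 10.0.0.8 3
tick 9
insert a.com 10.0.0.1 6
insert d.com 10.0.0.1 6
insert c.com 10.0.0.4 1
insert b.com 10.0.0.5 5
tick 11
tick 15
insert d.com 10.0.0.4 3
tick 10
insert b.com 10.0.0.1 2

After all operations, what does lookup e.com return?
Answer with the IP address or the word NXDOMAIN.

Op 1: insert c.com -> 10.0.0.1 (expiry=0+2=2). clock=0
Op 2: insert d.com -> 10.0.0.6 (expiry=0+3=3). clock=0
Op 3: insert c.com -> 10.0.0.3 (expiry=0+5=5). clock=0
Op 4: tick 9 -> clock=9. purged={c.com,d.com}
Op 5: tick 11 -> clock=20.
Op 6: tick 8 -> clock=28.
Op 7: insert b.com -> 10.0.0.3 (expiry=28+5=33). clock=28
Op 8: insert b.com -> 10.0.0.7 (expiry=28+4=32). clock=28
Op 9: tick 8 -> clock=36. purged={b.com}
Op 10: insert b.com -> 10.0.0.8 (expiry=36+3=39). clock=36
Op 11: insert d.com -> 10.0.0.8 (expiry=36+3=39). clock=36
Op 12: tick 9 -> clock=45. purged={b.com,d.com}
Op 13: insert a.com -> 10.0.0.1 (expiry=45+6=51). clock=45
Op 14: insert d.com -> 10.0.0.1 (expiry=45+6=51). clock=45
Op 15: insert c.com -> 10.0.0.4 (expiry=45+1=46). clock=45
Op 16: insert b.com -> 10.0.0.5 (expiry=45+5=50). clock=45
Op 17: tick 11 -> clock=56. purged={a.com,b.com,c.com,d.com}
Op 18: tick 15 -> clock=71.
Op 19: insert d.com -> 10.0.0.4 (expiry=71+3=74). clock=71
Op 20: tick 10 -> clock=81. purged={d.com}
Op 21: insert b.com -> 10.0.0.1 (expiry=81+2=83). clock=81
lookup e.com: not in cache (expired or never inserted)

Answer: NXDOMAIN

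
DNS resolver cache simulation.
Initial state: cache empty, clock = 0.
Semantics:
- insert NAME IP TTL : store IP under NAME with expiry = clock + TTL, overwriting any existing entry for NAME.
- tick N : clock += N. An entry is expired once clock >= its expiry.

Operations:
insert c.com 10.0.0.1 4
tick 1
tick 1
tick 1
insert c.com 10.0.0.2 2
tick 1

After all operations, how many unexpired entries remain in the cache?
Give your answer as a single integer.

Answer: 1

Derivation:
Op 1: insert c.com -> 10.0.0.1 (expiry=0+4=4). clock=0
Op 2: tick 1 -> clock=1.
Op 3: tick 1 -> clock=2.
Op 4: tick 1 -> clock=3.
Op 5: insert c.com -> 10.0.0.2 (expiry=3+2=5). clock=3
Op 6: tick 1 -> clock=4.
Final cache (unexpired): {c.com} -> size=1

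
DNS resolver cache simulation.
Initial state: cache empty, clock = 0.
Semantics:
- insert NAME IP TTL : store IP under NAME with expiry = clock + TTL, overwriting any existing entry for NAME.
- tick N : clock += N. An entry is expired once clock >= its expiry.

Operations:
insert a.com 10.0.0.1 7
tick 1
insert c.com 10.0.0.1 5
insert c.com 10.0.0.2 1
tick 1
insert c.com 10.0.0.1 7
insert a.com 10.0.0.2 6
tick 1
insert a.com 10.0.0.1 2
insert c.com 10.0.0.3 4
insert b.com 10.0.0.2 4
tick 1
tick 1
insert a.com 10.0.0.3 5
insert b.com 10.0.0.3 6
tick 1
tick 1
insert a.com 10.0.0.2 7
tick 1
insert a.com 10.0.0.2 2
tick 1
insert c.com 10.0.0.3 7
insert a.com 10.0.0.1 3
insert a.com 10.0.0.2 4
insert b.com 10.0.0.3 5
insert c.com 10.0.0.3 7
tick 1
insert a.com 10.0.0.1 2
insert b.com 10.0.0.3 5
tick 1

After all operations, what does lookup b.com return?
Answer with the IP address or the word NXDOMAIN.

Answer: 10.0.0.3

Derivation:
Op 1: insert a.com -> 10.0.0.1 (expiry=0+7=7). clock=0
Op 2: tick 1 -> clock=1.
Op 3: insert c.com -> 10.0.0.1 (expiry=1+5=6). clock=1
Op 4: insert c.com -> 10.0.0.2 (expiry=1+1=2). clock=1
Op 5: tick 1 -> clock=2. purged={c.com}
Op 6: insert c.com -> 10.0.0.1 (expiry=2+7=9). clock=2
Op 7: insert a.com -> 10.0.0.2 (expiry=2+6=8). clock=2
Op 8: tick 1 -> clock=3.
Op 9: insert a.com -> 10.0.0.1 (expiry=3+2=5). clock=3
Op 10: insert c.com -> 10.0.0.3 (expiry=3+4=7). clock=3
Op 11: insert b.com -> 10.0.0.2 (expiry=3+4=7). clock=3
Op 12: tick 1 -> clock=4.
Op 13: tick 1 -> clock=5. purged={a.com}
Op 14: insert a.com -> 10.0.0.3 (expiry=5+5=10). clock=5
Op 15: insert b.com -> 10.0.0.3 (expiry=5+6=11). clock=5
Op 16: tick 1 -> clock=6.
Op 17: tick 1 -> clock=7. purged={c.com}
Op 18: insert a.com -> 10.0.0.2 (expiry=7+7=14). clock=7
Op 19: tick 1 -> clock=8.
Op 20: insert a.com -> 10.0.0.2 (expiry=8+2=10). clock=8
Op 21: tick 1 -> clock=9.
Op 22: insert c.com -> 10.0.0.3 (expiry=9+7=16). clock=9
Op 23: insert a.com -> 10.0.0.1 (expiry=9+3=12). clock=9
Op 24: insert a.com -> 10.0.0.2 (expiry=9+4=13). clock=9
Op 25: insert b.com -> 10.0.0.3 (expiry=9+5=14). clock=9
Op 26: insert c.com -> 10.0.0.3 (expiry=9+7=16). clock=9
Op 27: tick 1 -> clock=10.
Op 28: insert a.com -> 10.0.0.1 (expiry=10+2=12). clock=10
Op 29: insert b.com -> 10.0.0.3 (expiry=10+5=15). clock=10
Op 30: tick 1 -> clock=11.
lookup b.com: present, ip=10.0.0.3 expiry=15 > clock=11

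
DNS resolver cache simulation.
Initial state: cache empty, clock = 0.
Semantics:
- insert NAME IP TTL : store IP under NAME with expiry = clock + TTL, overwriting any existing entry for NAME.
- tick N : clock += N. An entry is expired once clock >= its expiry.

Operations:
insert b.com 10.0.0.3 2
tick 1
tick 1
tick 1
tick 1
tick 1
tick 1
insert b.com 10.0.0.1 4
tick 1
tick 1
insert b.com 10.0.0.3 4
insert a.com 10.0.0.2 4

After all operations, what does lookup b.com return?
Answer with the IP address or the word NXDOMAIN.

Answer: 10.0.0.3

Derivation:
Op 1: insert b.com -> 10.0.0.3 (expiry=0+2=2). clock=0
Op 2: tick 1 -> clock=1.
Op 3: tick 1 -> clock=2. purged={b.com}
Op 4: tick 1 -> clock=3.
Op 5: tick 1 -> clock=4.
Op 6: tick 1 -> clock=5.
Op 7: tick 1 -> clock=6.
Op 8: insert b.com -> 10.0.0.1 (expiry=6+4=10). clock=6
Op 9: tick 1 -> clock=7.
Op 10: tick 1 -> clock=8.
Op 11: insert b.com -> 10.0.0.3 (expiry=8+4=12). clock=8
Op 12: insert a.com -> 10.0.0.2 (expiry=8+4=12). clock=8
lookup b.com: present, ip=10.0.0.3 expiry=12 > clock=8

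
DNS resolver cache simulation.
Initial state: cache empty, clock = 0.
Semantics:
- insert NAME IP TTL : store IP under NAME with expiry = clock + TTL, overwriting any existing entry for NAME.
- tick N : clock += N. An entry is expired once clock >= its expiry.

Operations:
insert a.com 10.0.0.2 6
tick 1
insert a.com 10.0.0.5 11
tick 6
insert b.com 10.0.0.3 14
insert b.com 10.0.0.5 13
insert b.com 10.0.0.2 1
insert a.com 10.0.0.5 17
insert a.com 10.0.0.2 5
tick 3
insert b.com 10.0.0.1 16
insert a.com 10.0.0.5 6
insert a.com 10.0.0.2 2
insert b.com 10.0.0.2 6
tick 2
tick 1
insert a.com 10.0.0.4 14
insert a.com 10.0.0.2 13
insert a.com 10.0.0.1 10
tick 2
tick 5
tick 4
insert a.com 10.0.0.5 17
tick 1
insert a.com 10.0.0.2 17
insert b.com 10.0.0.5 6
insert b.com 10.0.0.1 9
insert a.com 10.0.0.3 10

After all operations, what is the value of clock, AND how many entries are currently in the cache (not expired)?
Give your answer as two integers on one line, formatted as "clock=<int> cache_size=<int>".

Answer: clock=25 cache_size=2

Derivation:
Op 1: insert a.com -> 10.0.0.2 (expiry=0+6=6). clock=0
Op 2: tick 1 -> clock=1.
Op 3: insert a.com -> 10.0.0.5 (expiry=1+11=12). clock=1
Op 4: tick 6 -> clock=7.
Op 5: insert b.com -> 10.0.0.3 (expiry=7+14=21). clock=7
Op 6: insert b.com -> 10.0.0.5 (expiry=7+13=20). clock=7
Op 7: insert b.com -> 10.0.0.2 (expiry=7+1=8). clock=7
Op 8: insert a.com -> 10.0.0.5 (expiry=7+17=24). clock=7
Op 9: insert a.com -> 10.0.0.2 (expiry=7+5=12). clock=7
Op 10: tick 3 -> clock=10. purged={b.com}
Op 11: insert b.com -> 10.0.0.1 (expiry=10+16=26). clock=10
Op 12: insert a.com -> 10.0.0.5 (expiry=10+6=16). clock=10
Op 13: insert a.com -> 10.0.0.2 (expiry=10+2=12). clock=10
Op 14: insert b.com -> 10.0.0.2 (expiry=10+6=16). clock=10
Op 15: tick 2 -> clock=12. purged={a.com}
Op 16: tick 1 -> clock=13.
Op 17: insert a.com -> 10.0.0.4 (expiry=13+14=27). clock=13
Op 18: insert a.com -> 10.0.0.2 (expiry=13+13=26). clock=13
Op 19: insert a.com -> 10.0.0.1 (expiry=13+10=23). clock=13
Op 20: tick 2 -> clock=15.
Op 21: tick 5 -> clock=20. purged={b.com}
Op 22: tick 4 -> clock=24. purged={a.com}
Op 23: insert a.com -> 10.0.0.5 (expiry=24+17=41). clock=24
Op 24: tick 1 -> clock=25.
Op 25: insert a.com -> 10.0.0.2 (expiry=25+17=42). clock=25
Op 26: insert b.com -> 10.0.0.5 (expiry=25+6=31). clock=25
Op 27: insert b.com -> 10.0.0.1 (expiry=25+9=34). clock=25
Op 28: insert a.com -> 10.0.0.3 (expiry=25+10=35). clock=25
Final clock = 25
Final cache (unexpired): {a.com,b.com} -> size=2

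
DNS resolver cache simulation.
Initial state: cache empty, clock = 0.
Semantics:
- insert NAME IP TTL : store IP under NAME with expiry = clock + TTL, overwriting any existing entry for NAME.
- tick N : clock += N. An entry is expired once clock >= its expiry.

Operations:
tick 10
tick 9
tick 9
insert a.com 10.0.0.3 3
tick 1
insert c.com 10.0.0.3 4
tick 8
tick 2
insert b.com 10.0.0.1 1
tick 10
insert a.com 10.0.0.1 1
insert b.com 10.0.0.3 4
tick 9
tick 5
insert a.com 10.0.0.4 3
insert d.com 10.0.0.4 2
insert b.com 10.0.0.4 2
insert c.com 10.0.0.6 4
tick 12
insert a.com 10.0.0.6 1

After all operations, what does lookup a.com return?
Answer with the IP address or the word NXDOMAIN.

Answer: 10.0.0.6

Derivation:
Op 1: tick 10 -> clock=10.
Op 2: tick 9 -> clock=19.
Op 3: tick 9 -> clock=28.
Op 4: insert a.com -> 10.0.0.3 (expiry=28+3=31). clock=28
Op 5: tick 1 -> clock=29.
Op 6: insert c.com -> 10.0.0.3 (expiry=29+4=33). clock=29
Op 7: tick 8 -> clock=37. purged={a.com,c.com}
Op 8: tick 2 -> clock=39.
Op 9: insert b.com -> 10.0.0.1 (expiry=39+1=40). clock=39
Op 10: tick 10 -> clock=49. purged={b.com}
Op 11: insert a.com -> 10.0.0.1 (expiry=49+1=50). clock=49
Op 12: insert b.com -> 10.0.0.3 (expiry=49+4=53). clock=49
Op 13: tick 9 -> clock=58. purged={a.com,b.com}
Op 14: tick 5 -> clock=63.
Op 15: insert a.com -> 10.0.0.4 (expiry=63+3=66). clock=63
Op 16: insert d.com -> 10.0.0.4 (expiry=63+2=65). clock=63
Op 17: insert b.com -> 10.0.0.4 (expiry=63+2=65). clock=63
Op 18: insert c.com -> 10.0.0.6 (expiry=63+4=67). clock=63
Op 19: tick 12 -> clock=75. purged={a.com,b.com,c.com,d.com}
Op 20: insert a.com -> 10.0.0.6 (expiry=75+1=76). clock=75
lookup a.com: present, ip=10.0.0.6 expiry=76 > clock=75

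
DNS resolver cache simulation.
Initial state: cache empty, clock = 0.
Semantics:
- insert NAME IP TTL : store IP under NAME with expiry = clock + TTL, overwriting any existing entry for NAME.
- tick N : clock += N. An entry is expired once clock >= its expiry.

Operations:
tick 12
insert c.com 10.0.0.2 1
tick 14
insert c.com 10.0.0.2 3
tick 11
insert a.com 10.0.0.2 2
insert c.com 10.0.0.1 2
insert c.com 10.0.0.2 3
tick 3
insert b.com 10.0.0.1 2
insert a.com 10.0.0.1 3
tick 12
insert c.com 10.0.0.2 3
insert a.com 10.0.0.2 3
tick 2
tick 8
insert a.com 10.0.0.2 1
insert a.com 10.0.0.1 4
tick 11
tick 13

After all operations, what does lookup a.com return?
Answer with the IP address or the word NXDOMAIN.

Op 1: tick 12 -> clock=12.
Op 2: insert c.com -> 10.0.0.2 (expiry=12+1=13). clock=12
Op 3: tick 14 -> clock=26. purged={c.com}
Op 4: insert c.com -> 10.0.0.2 (expiry=26+3=29). clock=26
Op 5: tick 11 -> clock=37. purged={c.com}
Op 6: insert a.com -> 10.0.0.2 (expiry=37+2=39). clock=37
Op 7: insert c.com -> 10.0.0.1 (expiry=37+2=39). clock=37
Op 8: insert c.com -> 10.0.0.2 (expiry=37+3=40). clock=37
Op 9: tick 3 -> clock=40. purged={a.com,c.com}
Op 10: insert b.com -> 10.0.0.1 (expiry=40+2=42). clock=40
Op 11: insert a.com -> 10.0.0.1 (expiry=40+3=43). clock=40
Op 12: tick 12 -> clock=52. purged={a.com,b.com}
Op 13: insert c.com -> 10.0.0.2 (expiry=52+3=55). clock=52
Op 14: insert a.com -> 10.0.0.2 (expiry=52+3=55). clock=52
Op 15: tick 2 -> clock=54.
Op 16: tick 8 -> clock=62. purged={a.com,c.com}
Op 17: insert a.com -> 10.0.0.2 (expiry=62+1=63). clock=62
Op 18: insert a.com -> 10.0.0.1 (expiry=62+4=66). clock=62
Op 19: tick 11 -> clock=73. purged={a.com}
Op 20: tick 13 -> clock=86.
lookup a.com: not in cache (expired or never inserted)

Answer: NXDOMAIN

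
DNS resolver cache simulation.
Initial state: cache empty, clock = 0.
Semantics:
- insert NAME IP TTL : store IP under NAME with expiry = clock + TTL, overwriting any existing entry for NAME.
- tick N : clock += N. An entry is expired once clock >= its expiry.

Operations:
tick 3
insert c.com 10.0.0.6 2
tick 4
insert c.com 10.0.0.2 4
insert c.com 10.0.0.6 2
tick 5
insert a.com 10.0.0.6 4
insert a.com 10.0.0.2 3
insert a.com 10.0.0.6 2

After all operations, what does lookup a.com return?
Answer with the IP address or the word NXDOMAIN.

Answer: 10.0.0.6

Derivation:
Op 1: tick 3 -> clock=3.
Op 2: insert c.com -> 10.0.0.6 (expiry=3+2=5). clock=3
Op 3: tick 4 -> clock=7. purged={c.com}
Op 4: insert c.com -> 10.0.0.2 (expiry=7+4=11). clock=7
Op 5: insert c.com -> 10.0.0.6 (expiry=7+2=9). clock=7
Op 6: tick 5 -> clock=12. purged={c.com}
Op 7: insert a.com -> 10.0.0.6 (expiry=12+4=16). clock=12
Op 8: insert a.com -> 10.0.0.2 (expiry=12+3=15). clock=12
Op 9: insert a.com -> 10.0.0.6 (expiry=12+2=14). clock=12
lookup a.com: present, ip=10.0.0.6 expiry=14 > clock=12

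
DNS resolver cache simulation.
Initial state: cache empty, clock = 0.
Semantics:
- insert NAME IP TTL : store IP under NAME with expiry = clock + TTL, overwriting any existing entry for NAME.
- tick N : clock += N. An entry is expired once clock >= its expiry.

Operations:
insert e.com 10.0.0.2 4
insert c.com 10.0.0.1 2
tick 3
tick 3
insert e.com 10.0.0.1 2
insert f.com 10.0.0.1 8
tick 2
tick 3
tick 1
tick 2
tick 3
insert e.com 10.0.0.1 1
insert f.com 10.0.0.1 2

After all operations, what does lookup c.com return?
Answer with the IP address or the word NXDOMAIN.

Op 1: insert e.com -> 10.0.0.2 (expiry=0+4=4). clock=0
Op 2: insert c.com -> 10.0.0.1 (expiry=0+2=2). clock=0
Op 3: tick 3 -> clock=3. purged={c.com}
Op 4: tick 3 -> clock=6. purged={e.com}
Op 5: insert e.com -> 10.0.0.1 (expiry=6+2=8). clock=6
Op 6: insert f.com -> 10.0.0.1 (expiry=6+8=14). clock=6
Op 7: tick 2 -> clock=8. purged={e.com}
Op 8: tick 3 -> clock=11.
Op 9: tick 1 -> clock=12.
Op 10: tick 2 -> clock=14. purged={f.com}
Op 11: tick 3 -> clock=17.
Op 12: insert e.com -> 10.0.0.1 (expiry=17+1=18). clock=17
Op 13: insert f.com -> 10.0.0.1 (expiry=17+2=19). clock=17
lookup c.com: not in cache (expired or never inserted)

Answer: NXDOMAIN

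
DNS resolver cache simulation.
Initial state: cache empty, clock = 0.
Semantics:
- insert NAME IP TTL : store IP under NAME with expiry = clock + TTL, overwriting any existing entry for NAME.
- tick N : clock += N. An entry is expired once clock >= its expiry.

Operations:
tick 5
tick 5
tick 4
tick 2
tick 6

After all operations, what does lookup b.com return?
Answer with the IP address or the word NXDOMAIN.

Op 1: tick 5 -> clock=5.
Op 2: tick 5 -> clock=10.
Op 3: tick 4 -> clock=14.
Op 4: tick 2 -> clock=16.
Op 5: tick 6 -> clock=22.
lookup b.com: not in cache (expired or never inserted)

Answer: NXDOMAIN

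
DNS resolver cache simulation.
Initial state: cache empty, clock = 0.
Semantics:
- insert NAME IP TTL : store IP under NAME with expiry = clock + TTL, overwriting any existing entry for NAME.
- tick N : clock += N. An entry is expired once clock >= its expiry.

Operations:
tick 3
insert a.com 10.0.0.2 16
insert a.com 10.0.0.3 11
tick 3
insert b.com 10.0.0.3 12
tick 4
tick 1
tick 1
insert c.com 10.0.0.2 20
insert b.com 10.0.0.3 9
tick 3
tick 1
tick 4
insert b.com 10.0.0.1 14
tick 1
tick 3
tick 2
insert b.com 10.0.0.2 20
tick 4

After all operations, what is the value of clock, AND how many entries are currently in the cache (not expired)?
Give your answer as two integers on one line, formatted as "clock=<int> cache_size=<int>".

Op 1: tick 3 -> clock=3.
Op 2: insert a.com -> 10.0.0.2 (expiry=3+16=19). clock=3
Op 3: insert a.com -> 10.0.0.3 (expiry=3+11=14). clock=3
Op 4: tick 3 -> clock=6.
Op 5: insert b.com -> 10.0.0.3 (expiry=6+12=18). clock=6
Op 6: tick 4 -> clock=10.
Op 7: tick 1 -> clock=11.
Op 8: tick 1 -> clock=12.
Op 9: insert c.com -> 10.0.0.2 (expiry=12+20=32). clock=12
Op 10: insert b.com -> 10.0.0.3 (expiry=12+9=21). clock=12
Op 11: tick 3 -> clock=15. purged={a.com}
Op 12: tick 1 -> clock=16.
Op 13: tick 4 -> clock=20.
Op 14: insert b.com -> 10.0.0.1 (expiry=20+14=34). clock=20
Op 15: tick 1 -> clock=21.
Op 16: tick 3 -> clock=24.
Op 17: tick 2 -> clock=26.
Op 18: insert b.com -> 10.0.0.2 (expiry=26+20=46). clock=26
Op 19: tick 4 -> clock=30.
Final clock = 30
Final cache (unexpired): {b.com,c.com} -> size=2

Answer: clock=30 cache_size=2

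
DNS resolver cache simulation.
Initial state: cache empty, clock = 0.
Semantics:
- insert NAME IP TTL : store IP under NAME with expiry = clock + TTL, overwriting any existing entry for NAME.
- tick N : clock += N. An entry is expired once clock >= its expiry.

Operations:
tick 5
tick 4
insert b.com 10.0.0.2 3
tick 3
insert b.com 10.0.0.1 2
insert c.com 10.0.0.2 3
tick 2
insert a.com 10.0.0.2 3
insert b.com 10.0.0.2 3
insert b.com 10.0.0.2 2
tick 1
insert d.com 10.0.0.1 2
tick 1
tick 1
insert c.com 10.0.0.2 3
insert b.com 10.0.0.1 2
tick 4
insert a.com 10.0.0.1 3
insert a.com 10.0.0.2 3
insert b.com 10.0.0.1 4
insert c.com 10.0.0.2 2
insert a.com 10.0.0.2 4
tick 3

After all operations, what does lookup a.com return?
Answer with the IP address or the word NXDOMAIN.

Op 1: tick 5 -> clock=5.
Op 2: tick 4 -> clock=9.
Op 3: insert b.com -> 10.0.0.2 (expiry=9+3=12). clock=9
Op 4: tick 3 -> clock=12. purged={b.com}
Op 5: insert b.com -> 10.0.0.1 (expiry=12+2=14). clock=12
Op 6: insert c.com -> 10.0.0.2 (expiry=12+3=15). clock=12
Op 7: tick 2 -> clock=14. purged={b.com}
Op 8: insert a.com -> 10.0.0.2 (expiry=14+3=17). clock=14
Op 9: insert b.com -> 10.0.0.2 (expiry=14+3=17). clock=14
Op 10: insert b.com -> 10.0.0.2 (expiry=14+2=16). clock=14
Op 11: tick 1 -> clock=15. purged={c.com}
Op 12: insert d.com -> 10.0.0.1 (expiry=15+2=17). clock=15
Op 13: tick 1 -> clock=16. purged={b.com}
Op 14: tick 1 -> clock=17. purged={a.com,d.com}
Op 15: insert c.com -> 10.0.0.2 (expiry=17+3=20). clock=17
Op 16: insert b.com -> 10.0.0.1 (expiry=17+2=19). clock=17
Op 17: tick 4 -> clock=21. purged={b.com,c.com}
Op 18: insert a.com -> 10.0.0.1 (expiry=21+3=24). clock=21
Op 19: insert a.com -> 10.0.0.2 (expiry=21+3=24). clock=21
Op 20: insert b.com -> 10.0.0.1 (expiry=21+4=25). clock=21
Op 21: insert c.com -> 10.0.0.2 (expiry=21+2=23). clock=21
Op 22: insert a.com -> 10.0.0.2 (expiry=21+4=25). clock=21
Op 23: tick 3 -> clock=24. purged={c.com}
lookup a.com: present, ip=10.0.0.2 expiry=25 > clock=24

Answer: 10.0.0.2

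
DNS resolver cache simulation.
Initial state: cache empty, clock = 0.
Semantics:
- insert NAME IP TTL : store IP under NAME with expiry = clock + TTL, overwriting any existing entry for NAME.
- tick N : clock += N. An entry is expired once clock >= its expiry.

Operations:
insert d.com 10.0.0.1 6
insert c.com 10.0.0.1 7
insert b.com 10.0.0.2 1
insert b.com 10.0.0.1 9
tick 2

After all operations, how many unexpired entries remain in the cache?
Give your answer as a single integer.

Op 1: insert d.com -> 10.0.0.1 (expiry=0+6=6). clock=0
Op 2: insert c.com -> 10.0.0.1 (expiry=0+7=7). clock=0
Op 3: insert b.com -> 10.0.0.2 (expiry=0+1=1). clock=0
Op 4: insert b.com -> 10.0.0.1 (expiry=0+9=9). clock=0
Op 5: tick 2 -> clock=2.
Final cache (unexpired): {b.com,c.com,d.com} -> size=3

Answer: 3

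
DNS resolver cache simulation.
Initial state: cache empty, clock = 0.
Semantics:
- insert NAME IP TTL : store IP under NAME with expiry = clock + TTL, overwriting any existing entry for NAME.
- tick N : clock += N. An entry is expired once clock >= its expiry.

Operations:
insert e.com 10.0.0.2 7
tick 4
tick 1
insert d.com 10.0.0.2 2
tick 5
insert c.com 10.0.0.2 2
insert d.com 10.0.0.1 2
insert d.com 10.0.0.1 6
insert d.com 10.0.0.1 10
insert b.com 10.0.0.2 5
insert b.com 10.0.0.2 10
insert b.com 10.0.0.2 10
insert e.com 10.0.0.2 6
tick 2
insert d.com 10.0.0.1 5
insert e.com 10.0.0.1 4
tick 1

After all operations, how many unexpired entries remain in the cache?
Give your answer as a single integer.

Op 1: insert e.com -> 10.0.0.2 (expiry=0+7=7). clock=0
Op 2: tick 4 -> clock=4.
Op 3: tick 1 -> clock=5.
Op 4: insert d.com -> 10.0.0.2 (expiry=5+2=7). clock=5
Op 5: tick 5 -> clock=10. purged={d.com,e.com}
Op 6: insert c.com -> 10.0.0.2 (expiry=10+2=12). clock=10
Op 7: insert d.com -> 10.0.0.1 (expiry=10+2=12). clock=10
Op 8: insert d.com -> 10.0.0.1 (expiry=10+6=16). clock=10
Op 9: insert d.com -> 10.0.0.1 (expiry=10+10=20). clock=10
Op 10: insert b.com -> 10.0.0.2 (expiry=10+5=15). clock=10
Op 11: insert b.com -> 10.0.0.2 (expiry=10+10=20). clock=10
Op 12: insert b.com -> 10.0.0.2 (expiry=10+10=20). clock=10
Op 13: insert e.com -> 10.0.0.2 (expiry=10+6=16). clock=10
Op 14: tick 2 -> clock=12. purged={c.com}
Op 15: insert d.com -> 10.0.0.1 (expiry=12+5=17). clock=12
Op 16: insert e.com -> 10.0.0.1 (expiry=12+4=16). clock=12
Op 17: tick 1 -> clock=13.
Final cache (unexpired): {b.com,d.com,e.com} -> size=3

Answer: 3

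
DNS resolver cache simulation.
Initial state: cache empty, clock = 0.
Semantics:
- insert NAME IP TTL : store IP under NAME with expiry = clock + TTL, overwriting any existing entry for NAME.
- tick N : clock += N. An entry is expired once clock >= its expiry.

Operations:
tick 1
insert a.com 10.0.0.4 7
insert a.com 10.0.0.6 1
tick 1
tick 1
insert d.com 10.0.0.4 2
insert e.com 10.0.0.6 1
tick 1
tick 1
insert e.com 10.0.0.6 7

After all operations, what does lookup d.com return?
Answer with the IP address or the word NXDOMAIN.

Answer: NXDOMAIN

Derivation:
Op 1: tick 1 -> clock=1.
Op 2: insert a.com -> 10.0.0.4 (expiry=1+7=8). clock=1
Op 3: insert a.com -> 10.0.0.6 (expiry=1+1=2). clock=1
Op 4: tick 1 -> clock=2. purged={a.com}
Op 5: tick 1 -> clock=3.
Op 6: insert d.com -> 10.0.0.4 (expiry=3+2=5). clock=3
Op 7: insert e.com -> 10.0.0.6 (expiry=3+1=4). clock=3
Op 8: tick 1 -> clock=4. purged={e.com}
Op 9: tick 1 -> clock=5. purged={d.com}
Op 10: insert e.com -> 10.0.0.6 (expiry=5+7=12). clock=5
lookup d.com: not in cache (expired or never inserted)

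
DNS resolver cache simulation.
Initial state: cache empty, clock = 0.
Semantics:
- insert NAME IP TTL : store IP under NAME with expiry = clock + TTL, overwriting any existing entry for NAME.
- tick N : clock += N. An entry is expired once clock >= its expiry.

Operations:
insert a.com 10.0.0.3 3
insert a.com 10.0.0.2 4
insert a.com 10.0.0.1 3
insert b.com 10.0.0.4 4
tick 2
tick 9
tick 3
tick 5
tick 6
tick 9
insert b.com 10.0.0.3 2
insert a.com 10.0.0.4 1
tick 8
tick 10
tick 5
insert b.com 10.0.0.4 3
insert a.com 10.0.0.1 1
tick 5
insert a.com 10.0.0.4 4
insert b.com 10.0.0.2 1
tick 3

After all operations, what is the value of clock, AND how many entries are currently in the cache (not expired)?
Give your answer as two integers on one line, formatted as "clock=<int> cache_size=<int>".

Op 1: insert a.com -> 10.0.0.3 (expiry=0+3=3). clock=0
Op 2: insert a.com -> 10.0.0.2 (expiry=0+4=4). clock=0
Op 3: insert a.com -> 10.0.0.1 (expiry=0+3=3). clock=0
Op 4: insert b.com -> 10.0.0.4 (expiry=0+4=4). clock=0
Op 5: tick 2 -> clock=2.
Op 6: tick 9 -> clock=11. purged={a.com,b.com}
Op 7: tick 3 -> clock=14.
Op 8: tick 5 -> clock=19.
Op 9: tick 6 -> clock=25.
Op 10: tick 9 -> clock=34.
Op 11: insert b.com -> 10.0.0.3 (expiry=34+2=36). clock=34
Op 12: insert a.com -> 10.0.0.4 (expiry=34+1=35). clock=34
Op 13: tick 8 -> clock=42. purged={a.com,b.com}
Op 14: tick 10 -> clock=52.
Op 15: tick 5 -> clock=57.
Op 16: insert b.com -> 10.0.0.4 (expiry=57+3=60). clock=57
Op 17: insert a.com -> 10.0.0.1 (expiry=57+1=58). clock=57
Op 18: tick 5 -> clock=62. purged={a.com,b.com}
Op 19: insert a.com -> 10.0.0.4 (expiry=62+4=66). clock=62
Op 20: insert b.com -> 10.0.0.2 (expiry=62+1=63). clock=62
Op 21: tick 3 -> clock=65. purged={b.com}
Final clock = 65
Final cache (unexpired): {a.com} -> size=1

Answer: clock=65 cache_size=1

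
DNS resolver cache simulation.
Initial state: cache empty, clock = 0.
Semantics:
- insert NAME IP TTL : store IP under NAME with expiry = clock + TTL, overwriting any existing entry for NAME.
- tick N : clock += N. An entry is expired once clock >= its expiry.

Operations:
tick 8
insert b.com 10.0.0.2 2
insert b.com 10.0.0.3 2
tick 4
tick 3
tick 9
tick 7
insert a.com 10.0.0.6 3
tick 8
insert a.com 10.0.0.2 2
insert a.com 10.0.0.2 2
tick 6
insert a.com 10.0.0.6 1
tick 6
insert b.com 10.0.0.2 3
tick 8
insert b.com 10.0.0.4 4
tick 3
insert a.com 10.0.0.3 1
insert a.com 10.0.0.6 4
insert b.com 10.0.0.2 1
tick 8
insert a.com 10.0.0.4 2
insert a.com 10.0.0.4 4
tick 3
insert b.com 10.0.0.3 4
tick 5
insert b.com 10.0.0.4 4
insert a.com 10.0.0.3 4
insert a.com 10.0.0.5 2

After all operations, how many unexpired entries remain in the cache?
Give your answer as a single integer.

Answer: 2

Derivation:
Op 1: tick 8 -> clock=8.
Op 2: insert b.com -> 10.0.0.2 (expiry=8+2=10). clock=8
Op 3: insert b.com -> 10.0.0.3 (expiry=8+2=10). clock=8
Op 4: tick 4 -> clock=12. purged={b.com}
Op 5: tick 3 -> clock=15.
Op 6: tick 9 -> clock=24.
Op 7: tick 7 -> clock=31.
Op 8: insert a.com -> 10.0.0.6 (expiry=31+3=34). clock=31
Op 9: tick 8 -> clock=39. purged={a.com}
Op 10: insert a.com -> 10.0.0.2 (expiry=39+2=41). clock=39
Op 11: insert a.com -> 10.0.0.2 (expiry=39+2=41). clock=39
Op 12: tick 6 -> clock=45. purged={a.com}
Op 13: insert a.com -> 10.0.0.6 (expiry=45+1=46). clock=45
Op 14: tick 6 -> clock=51. purged={a.com}
Op 15: insert b.com -> 10.0.0.2 (expiry=51+3=54). clock=51
Op 16: tick 8 -> clock=59. purged={b.com}
Op 17: insert b.com -> 10.0.0.4 (expiry=59+4=63). clock=59
Op 18: tick 3 -> clock=62.
Op 19: insert a.com -> 10.0.0.3 (expiry=62+1=63). clock=62
Op 20: insert a.com -> 10.0.0.6 (expiry=62+4=66). clock=62
Op 21: insert b.com -> 10.0.0.2 (expiry=62+1=63). clock=62
Op 22: tick 8 -> clock=70. purged={a.com,b.com}
Op 23: insert a.com -> 10.0.0.4 (expiry=70+2=72). clock=70
Op 24: insert a.com -> 10.0.0.4 (expiry=70+4=74). clock=70
Op 25: tick 3 -> clock=73.
Op 26: insert b.com -> 10.0.0.3 (expiry=73+4=77). clock=73
Op 27: tick 5 -> clock=78. purged={a.com,b.com}
Op 28: insert b.com -> 10.0.0.4 (expiry=78+4=82). clock=78
Op 29: insert a.com -> 10.0.0.3 (expiry=78+4=82). clock=78
Op 30: insert a.com -> 10.0.0.5 (expiry=78+2=80). clock=78
Final cache (unexpired): {a.com,b.com} -> size=2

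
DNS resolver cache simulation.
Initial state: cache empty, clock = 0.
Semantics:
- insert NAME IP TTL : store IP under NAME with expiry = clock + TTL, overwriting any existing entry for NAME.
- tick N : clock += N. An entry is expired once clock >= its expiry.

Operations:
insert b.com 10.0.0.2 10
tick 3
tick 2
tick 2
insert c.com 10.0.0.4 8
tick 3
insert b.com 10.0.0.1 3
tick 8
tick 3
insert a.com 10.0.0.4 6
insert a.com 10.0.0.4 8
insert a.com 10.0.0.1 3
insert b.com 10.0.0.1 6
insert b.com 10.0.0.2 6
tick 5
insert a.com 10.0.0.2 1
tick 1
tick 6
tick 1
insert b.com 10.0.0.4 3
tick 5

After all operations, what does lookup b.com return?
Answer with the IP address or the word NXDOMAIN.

Answer: NXDOMAIN

Derivation:
Op 1: insert b.com -> 10.0.0.2 (expiry=0+10=10). clock=0
Op 2: tick 3 -> clock=3.
Op 3: tick 2 -> clock=5.
Op 4: tick 2 -> clock=7.
Op 5: insert c.com -> 10.0.0.4 (expiry=7+8=15). clock=7
Op 6: tick 3 -> clock=10. purged={b.com}
Op 7: insert b.com -> 10.0.0.1 (expiry=10+3=13). clock=10
Op 8: tick 8 -> clock=18. purged={b.com,c.com}
Op 9: tick 3 -> clock=21.
Op 10: insert a.com -> 10.0.0.4 (expiry=21+6=27). clock=21
Op 11: insert a.com -> 10.0.0.4 (expiry=21+8=29). clock=21
Op 12: insert a.com -> 10.0.0.1 (expiry=21+3=24). clock=21
Op 13: insert b.com -> 10.0.0.1 (expiry=21+6=27). clock=21
Op 14: insert b.com -> 10.0.0.2 (expiry=21+6=27). clock=21
Op 15: tick 5 -> clock=26. purged={a.com}
Op 16: insert a.com -> 10.0.0.2 (expiry=26+1=27). clock=26
Op 17: tick 1 -> clock=27. purged={a.com,b.com}
Op 18: tick 6 -> clock=33.
Op 19: tick 1 -> clock=34.
Op 20: insert b.com -> 10.0.0.4 (expiry=34+3=37). clock=34
Op 21: tick 5 -> clock=39. purged={b.com}
lookup b.com: not in cache (expired or never inserted)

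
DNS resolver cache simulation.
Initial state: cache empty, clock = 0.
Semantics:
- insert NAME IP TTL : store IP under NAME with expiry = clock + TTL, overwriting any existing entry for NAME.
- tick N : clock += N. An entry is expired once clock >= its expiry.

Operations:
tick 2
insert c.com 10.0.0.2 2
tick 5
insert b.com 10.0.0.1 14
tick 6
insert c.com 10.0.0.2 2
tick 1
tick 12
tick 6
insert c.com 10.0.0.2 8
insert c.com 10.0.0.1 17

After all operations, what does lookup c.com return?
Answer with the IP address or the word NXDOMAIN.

Op 1: tick 2 -> clock=2.
Op 2: insert c.com -> 10.0.0.2 (expiry=2+2=4). clock=2
Op 3: tick 5 -> clock=7. purged={c.com}
Op 4: insert b.com -> 10.0.0.1 (expiry=7+14=21). clock=7
Op 5: tick 6 -> clock=13.
Op 6: insert c.com -> 10.0.0.2 (expiry=13+2=15). clock=13
Op 7: tick 1 -> clock=14.
Op 8: tick 12 -> clock=26. purged={b.com,c.com}
Op 9: tick 6 -> clock=32.
Op 10: insert c.com -> 10.0.0.2 (expiry=32+8=40). clock=32
Op 11: insert c.com -> 10.0.0.1 (expiry=32+17=49). clock=32
lookup c.com: present, ip=10.0.0.1 expiry=49 > clock=32

Answer: 10.0.0.1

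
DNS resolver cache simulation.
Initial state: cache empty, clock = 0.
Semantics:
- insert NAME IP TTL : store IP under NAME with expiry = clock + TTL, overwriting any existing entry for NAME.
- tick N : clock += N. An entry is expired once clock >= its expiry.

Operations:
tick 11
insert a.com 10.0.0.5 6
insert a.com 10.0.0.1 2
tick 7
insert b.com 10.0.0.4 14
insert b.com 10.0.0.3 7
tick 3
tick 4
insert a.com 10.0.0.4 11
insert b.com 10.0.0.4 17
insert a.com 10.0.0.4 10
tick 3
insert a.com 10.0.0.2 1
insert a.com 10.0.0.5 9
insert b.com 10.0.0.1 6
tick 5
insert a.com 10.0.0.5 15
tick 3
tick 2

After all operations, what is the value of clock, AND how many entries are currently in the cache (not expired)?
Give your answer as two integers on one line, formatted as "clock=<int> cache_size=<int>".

Answer: clock=38 cache_size=1

Derivation:
Op 1: tick 11 -> clock=11.
Op 2: insert a.com -> 10.0.0.5 (expiry=11+6=17). clock=11
Op 3: insert a.com -> 10.0.0.1 (expiry=11+2=13). clock=11
Op 4: tick 7 -> clock=18. purged={a.com}
Op 5: insert b.com -> 10.0.0.4 (expiry=18+14=32). clock=18
Op 6: insert b.com -> 10.0.0.3 (expiry=18+7=25). clock=18
Op 7: tick 3 -> clock=21.
Op 8: tick 4 -> clock=25. purged={b.com}
Op 9: insert a.com -> 10.0.0.4 (expiry=25+11=36). clock=25
Op 10: insert b.com -> 10.0.0.4 (expiry=25+17=42). clock=25
Op 11: insert a.com -> 10.0.0.4 (expiry=25+10=35). clock=25
Op 12: tick 3 -> clock=28.
Op 13: insert a.com -> 10.0.0.2 (expiry=28+1=29). clock=28
Op 14: insert a.com -> 10.0.0.5 (expiry=28+9=37). clock=28
Op 15: insert b.com -> 10.0.0.1 (expiry=28+6=34). clock=28
Op 16: tick 5 -> clock=33.
Op 17: insert a.com -> 10.0.0.5 (expiry=33+15=48). clock=33
Op 18: tick 3 -> clock=36. purged={b.com}
Op 19: tick 2 -> clock=38.
Final clock = 38
Final cache (unexpired): {a.com} -> size=1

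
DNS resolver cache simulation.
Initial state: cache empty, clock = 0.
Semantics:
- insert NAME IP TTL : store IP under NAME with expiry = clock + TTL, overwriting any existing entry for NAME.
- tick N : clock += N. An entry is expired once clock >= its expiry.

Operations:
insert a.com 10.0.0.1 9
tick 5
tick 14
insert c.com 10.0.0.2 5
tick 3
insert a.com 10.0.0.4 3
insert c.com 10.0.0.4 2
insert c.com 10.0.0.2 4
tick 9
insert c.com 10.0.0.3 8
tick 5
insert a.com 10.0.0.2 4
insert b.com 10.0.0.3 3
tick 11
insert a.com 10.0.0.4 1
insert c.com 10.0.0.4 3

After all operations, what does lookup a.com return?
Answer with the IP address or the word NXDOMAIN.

Answer: 10.0.0.4

Derivation:
Op 1: insert a.com -> 10.0.0.1 (expiry=0+9=9). clock=0
Op 2: tick 5 -> clock=5.
Op 3: tick 14 -> clock=19. purged={a.com}
Op 4: insert c.com -> 10.0.0.2 (expiry=19+5=24). clock=19
Op 5: tick 3 -> clock=22.
Op 6: insert a.com -> 10.0.0.4 (expiry=22+3=25). clock=22
Op 7: insert c.com -> 10.0.0.4 (expiry=22+2=24). clock=22
Op 8: insert c.com -> 10.0.0.2 (expiry=22+4=26). clock=22
Op 9: tick 9 -> clock=31. purged={a.com,c.com}
Op 10: insert c.com -> 10.0.0.3 (expiry=31+8=39). clock=31
Op 11: tick 5 -> clock=36.
Op 12: insert a.com -> 10.0.0.2 (expiry=36+4=40). clock=36
Op 13: insert b.com -> 10.0.0.3 (expiry=36+3=39). clock=36
Op 14: tick 11 -> clock=47. purged={a.com,b.com,c.com}
Op 15: insert a.com -> 10.0.0.4 (expiry=47+1=48). clock=47
Op 16: insert c.com -> 10.0.0.4 (expiry=47+3=50). clock=47
lookup a.com: present, ip=10.0.0.4 expiry=48 > clock=47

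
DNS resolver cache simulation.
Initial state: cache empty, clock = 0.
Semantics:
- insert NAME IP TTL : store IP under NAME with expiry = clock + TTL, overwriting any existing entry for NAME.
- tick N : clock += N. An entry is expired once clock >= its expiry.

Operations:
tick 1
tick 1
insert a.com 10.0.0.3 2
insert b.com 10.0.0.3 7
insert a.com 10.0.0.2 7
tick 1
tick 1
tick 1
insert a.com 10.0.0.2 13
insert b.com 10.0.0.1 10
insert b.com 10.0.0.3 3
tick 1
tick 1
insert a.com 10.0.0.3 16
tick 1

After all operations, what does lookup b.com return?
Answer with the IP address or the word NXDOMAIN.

Answer: NXDOMAIN

Derivation:
Op 1: tick 1 -> clock=1.
Op 2: tick 1 -> clock=2.
Op 3: insert a.com -> 10.0.0.3 (expiry=2+2=4). clock=2
Op 4: insert b.com -> 10.0.0.3 (expiry=2+7=9). clock=2
Op 5: insert a.com -> 10.0.0.2 (expiry=2+7=9). clock=2
Op 6: tick 1 -> clock=3.
Op 7: tick 1 -> clock=4.
Op 8: tick 1 -> clock=5.
Op 9: insert a.com -> 10.0.0.2 (expiry=5+13=18). clock=5
Op 10: insert b.com -> 10.0.0.1 (expiry=5+10=15). clock=5
Op 11: insert b.com -> 10.0.0.3 (expiry=5+3=8). clock=5
Op 12: tick 1 -> clock=6.
Op 13: tick 1 -> clock=7.
Op 14: insert a.com -> 10.0.0.3 (expiry=7+16=23). clock=7
Op 15: tick 1 -> clock=8. purged={b.com}
lookup b.com: not in cache (expired or never inserted)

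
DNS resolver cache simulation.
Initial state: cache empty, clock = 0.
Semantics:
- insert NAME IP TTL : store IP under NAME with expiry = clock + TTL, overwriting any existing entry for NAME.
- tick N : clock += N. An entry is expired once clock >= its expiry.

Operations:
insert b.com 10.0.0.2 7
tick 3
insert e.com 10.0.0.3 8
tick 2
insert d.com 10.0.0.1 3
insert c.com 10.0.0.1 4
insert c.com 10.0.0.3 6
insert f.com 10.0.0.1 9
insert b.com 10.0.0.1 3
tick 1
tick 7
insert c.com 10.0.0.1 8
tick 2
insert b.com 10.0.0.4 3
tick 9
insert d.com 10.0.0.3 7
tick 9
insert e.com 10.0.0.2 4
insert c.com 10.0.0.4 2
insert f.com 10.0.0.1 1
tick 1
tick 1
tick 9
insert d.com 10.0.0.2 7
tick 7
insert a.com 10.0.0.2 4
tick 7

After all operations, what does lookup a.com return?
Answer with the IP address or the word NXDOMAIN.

Answer: NXDOMAIN

Derivation:
Op 1: insert b.com -> 10.0.0.2 (expiry=0+7=7). clock=0
Op 2: tick 3 -> clock=3.
Op 3: insert e.com -> 10.0.0.3 (expiry=3+8=11). clock=3
Op 4: tick 2 -> clock=5.
Op 5: insert d.com -> 10.0.0.1 (expiry=5+3=8). clock=5
Op 6: insert c.com -> 10.0.0.1 (expiry=5+4=9). clock=5
Op 7: insert c.com -> 10.0.0.3 (expiry=5+6=11). clock=5
Op 8: insert f.com -> 10.0.0.1 (expiry=5+9=14). clock=5
Op 9: insert b.com -> 10.0.0.1 (expiry=5+3=8). clock=5
Op 10: tick 1 -> clock=6.
Op 11: tick 7 -> clock=13. purged={b.com,c.com,d.com,e.com}
Op 12: insert c.com -> 10.0.0.1 (expiry=13+8=21). clock=13
Op 13: tick 2 -> clock=15. purged={f.com}
Op 14: insert b.com -> 10.0.0.4 (expiry=15+3=18). clock=15
Op 15: tick 9 -> clock=24. purged={b.com,c.com}
Op 16: insert d.com -> 10.0.0.3 (expiry=24+7=31). clock=24
Op 17: tick 9 -> clock=33. purged={d.com}
Op 18: insert e.com -> 10.0.0.2 (expiry=33+4=37). clock=33
Op 19: insert c.com -> 10.0.0.4 (expiry=33+2=35). clock=33
Op 20: insert f.com -> 10.0.0.1 (expiry=33+1=34). clock=33
Op 21: tick 1 -> clock=34. purged={f.com}
Op 22: tick 1 -> clock=35. purged={c.com}
Op 23: tick 9 -> clock=44. purged={e.com}
Op 24: insert d.com -> 10.0.0.2 (expiry=44+7=51). clock=44
Op 25: tick 7 -> clock=51. purged={d.com}
Op 26: insert a.com -> 10.0.0.2 (expiry=51+4=55). clock=51
Op 27: tick 7 -> clock=58. purged={a.com}
lookup a.com: not in cache (expired or never inserted)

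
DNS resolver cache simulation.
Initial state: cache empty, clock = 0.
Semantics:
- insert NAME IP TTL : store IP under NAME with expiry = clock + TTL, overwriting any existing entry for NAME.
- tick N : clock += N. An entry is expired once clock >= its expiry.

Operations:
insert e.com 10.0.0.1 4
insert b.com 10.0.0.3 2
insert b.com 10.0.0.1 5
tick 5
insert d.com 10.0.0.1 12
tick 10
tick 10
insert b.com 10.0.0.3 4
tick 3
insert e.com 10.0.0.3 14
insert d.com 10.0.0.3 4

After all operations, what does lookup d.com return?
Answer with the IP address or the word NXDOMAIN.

Answer: 10.0.0.3

Derivation:
Op 1: insert e.com -> 10.0.0.1 (expiry=0+4=4). clock=0
Op 2: insert b.com -> 10.0.0.3 (expiry=0+2=2). clock=0
Op 3: insert b.com -> 10.0.0.1 (expiry=0+5=5). clock=0
Op 4: tick 5 -> clock=5. purged={b.com,e.com}
Op 5: insert d.com -> 10.0.0.1 (expiry=5+12=17). clock=5
Op 6: tick 10 -> clock=15.
Op 7: tick 10 -> clock=25. purged={d.com}
Op 8: insert b.com -> 10.0.0.3 (expiry=25+4=29). clock=25
Op 9: tick 3 -> clock=28.
Op 10: insert e.com -> 10.0.0.3 (expiry=28+14=42). clock=28
Op 11: insert d.com -> 10.0.0.3 (expiry=28+4=32). clock=28
lookup d.com: present, ip=10.0.0.3 expiry=32 > clock=28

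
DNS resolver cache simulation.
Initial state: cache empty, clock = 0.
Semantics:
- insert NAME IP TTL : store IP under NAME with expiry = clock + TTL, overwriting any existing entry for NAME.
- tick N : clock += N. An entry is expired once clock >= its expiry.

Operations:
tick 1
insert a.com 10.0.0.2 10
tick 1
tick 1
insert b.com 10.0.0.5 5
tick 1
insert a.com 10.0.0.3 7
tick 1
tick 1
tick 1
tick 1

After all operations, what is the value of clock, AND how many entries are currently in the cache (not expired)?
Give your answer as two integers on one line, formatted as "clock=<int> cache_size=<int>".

Answer: clock=8 cache_size=1

Derivation:
Op 1: tick 1 -> clock=1.
Op 2: insert a.com -> 10.0.0.2 (expiry=1+10=11). clock=1
Op 3: tick 1 -> clock=2.
Op 4: tick 1 -> clock=3.
Op 5: insert b.com -> 10.0.0.5 (expiry=3+5=8). clock=3
Op 6: tick 1 -> clock=4.
Op 7: insert a.com -> 10.0.0.3 (expiry=4+7=11). clock=4
Op 8: tick 1 -> clock=5.
Op 9: tick 1 -> clock=6.
Op 10: tick 1 -> clock=7.
Op 11: tick 1 -> clock=8. purged={b.com}
Final clock = 8
Final cache (unexpired): {a.com} -> size=1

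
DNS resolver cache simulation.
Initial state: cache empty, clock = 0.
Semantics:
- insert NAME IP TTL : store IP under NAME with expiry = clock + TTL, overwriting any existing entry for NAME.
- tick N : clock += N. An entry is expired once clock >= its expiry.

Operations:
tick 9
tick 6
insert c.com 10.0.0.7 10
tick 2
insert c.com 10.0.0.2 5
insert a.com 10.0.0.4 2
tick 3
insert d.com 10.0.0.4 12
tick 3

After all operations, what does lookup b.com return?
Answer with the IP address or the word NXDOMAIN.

Op 1: tick 9 -> clock=9.
Op 2: tick 6 -> clock=15.
Op 3: insert c.com -> 10.0.0.7 (expiry=15+10=25). clock=15
Op 4: tick 2 -> clock=17.
Op 5: insert c.com -> 10.0.0.2 (expiry=17+5=22). clock=17
Op 6: insert a.com -> 10.0.0.4 (expiry=17+2=19). clock=17
Op 7: tick 3 -> clock=20. purged={a.com}
Op 8: insert d.com -> 10.0.0.4 (expiry=20+12=32). clock=20
Op 9: tick 3 -> clock=23. purged={c.com}
lookup b.com: not in cache (expired or never inserted)

Answer: NXDOMAIN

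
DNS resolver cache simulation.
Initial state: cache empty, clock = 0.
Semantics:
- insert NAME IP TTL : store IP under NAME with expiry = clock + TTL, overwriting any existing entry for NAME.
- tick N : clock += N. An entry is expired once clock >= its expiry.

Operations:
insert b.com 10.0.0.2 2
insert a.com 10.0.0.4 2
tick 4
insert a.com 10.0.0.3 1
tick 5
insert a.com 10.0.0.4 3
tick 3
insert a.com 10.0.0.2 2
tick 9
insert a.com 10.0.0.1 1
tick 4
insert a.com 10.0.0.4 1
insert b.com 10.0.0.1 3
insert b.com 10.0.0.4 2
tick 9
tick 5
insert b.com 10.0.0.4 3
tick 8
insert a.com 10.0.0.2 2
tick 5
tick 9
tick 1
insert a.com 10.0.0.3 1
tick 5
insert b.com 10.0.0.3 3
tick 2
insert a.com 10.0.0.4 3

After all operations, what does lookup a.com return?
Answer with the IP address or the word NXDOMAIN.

Answer: 10.0.0.4

Derivation:
Op 1: insert b.com -> 10.0.0.2 (expiry=0+2=2). clock=0
Op 2: insert a.com -> 10.0.0.4 (expiry=0+2=2). clock=0
Op 3: tick 4 -> clock=4. purged={a.com,b.com}
Op 4: insert a.com -> 10.0.0.3 (expiry=4+1=5). clock=4
Op 5: tick 5 -> clock=9. purged={a.com}
Op 6: insert a.com -> 10.0.0.4 (expiry=9+3=12). clock=9
Op 7: tick 3 -> clock=12. purged={a.com}
Op 8: insert a.com -> 10.0.0.2 (expiry=12+2=14). clock=12
Op 9: tick 9 -> clock=21. purged={a.com}
Op 10: insert a.com -> 10.0.0.1 (expiry=21+1=22). clock=21
Op 11: tick 4 -> clock=25. purged={a.com}
Op 12: insert a.com -> 10.0.0.4 (expiry=25+1=26). clock=25
Op 13: insert b.com -> 10.0.0.1 (expiry=25+3=28). clock=25
Op 14: insert b.com -> 10.0.0.4 (expiry=25+2=27). clock=25
Op 15: tick 9 -> clock=34. purged={a.com,b.com}
Op 16: tick 5 -> clock=39.
Op 17: insert b.com -> 10.0.0.4 (expiry=39+3=42). clock=39
Op 18: tick 8 -> clock=47. purged={b.com}
Op 19: insert a.com -> 10.0.0.2 (expiry=47+2=49). clock=47
Op 20: tick 5 -> clock=52. purged={a.com}
Op 21: tick 9 -> clock=61.
Op 22: tick 1 -> clock=62.
Op 23: insert a.com -> 10.0.0.3 (expiry=62+1=63). clock=62
Op 24: tick 5 -> clock=67. purged={a.com}
Op 25: insert b.com -> 10.0.0.3 (expiry=67+3=70). clock=67
Op 26: tick 2 -> clock=69.
Op 27: insert a.com -> 10.0.0.4 (expiry=69+3=72). clock=69
lookup a.com: present, ip=10.0.0.4 expiry=72 > clock=69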